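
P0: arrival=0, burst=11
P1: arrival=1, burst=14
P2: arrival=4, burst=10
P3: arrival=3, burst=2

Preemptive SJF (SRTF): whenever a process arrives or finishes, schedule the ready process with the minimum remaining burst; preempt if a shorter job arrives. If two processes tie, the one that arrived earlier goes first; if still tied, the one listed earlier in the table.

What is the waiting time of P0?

Timeline: | P0 0-3 | P3 3-5 | P0 5-13 | P2 13-23 | P1 23-37 |
Completion: P0=13  P1=37  P2=23  P3=5
Waiting(P0) = turnaround − burst = 13 − 11 = 2

2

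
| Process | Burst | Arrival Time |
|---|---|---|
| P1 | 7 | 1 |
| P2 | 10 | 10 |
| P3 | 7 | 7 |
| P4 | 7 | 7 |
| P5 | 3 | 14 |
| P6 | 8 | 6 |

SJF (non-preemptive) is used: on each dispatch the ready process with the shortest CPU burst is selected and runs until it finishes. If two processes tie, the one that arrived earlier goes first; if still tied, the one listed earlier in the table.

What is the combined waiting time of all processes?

55

Timeline: | idle 0-1 | P1 1-8 | P3 8-15 | P5 15-18 | P4 18-25 | P6 25-33 | P2 33-43 |
Completion: P1=8  P2=43  P3=15  P4=25  P5=18  P6=33
Turnaround (C−A): P1=7  P2=33  P3=8  P4=18  P5=4  P6=27
Waiting = turnaround − burst: P1=0, P2=23, P3=1, P4=11, P5=1, P6=19
Total waiting = 0 + 23 + 1 + 11 + 1 + 19 = 55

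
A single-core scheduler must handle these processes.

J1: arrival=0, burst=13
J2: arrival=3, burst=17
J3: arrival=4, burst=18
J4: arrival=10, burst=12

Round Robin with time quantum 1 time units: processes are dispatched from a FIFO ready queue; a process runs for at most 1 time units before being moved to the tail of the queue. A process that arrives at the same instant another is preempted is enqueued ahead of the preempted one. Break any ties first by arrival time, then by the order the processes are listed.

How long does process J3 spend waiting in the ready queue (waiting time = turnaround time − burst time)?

Schedule: | J1 0-3 | J2 3-4 | J1 4-5 | J3 5-6 | J2 6-7 | J1 7-8 | J3 8-9 | J2 9-10 | J1 10-11 | J3 11-12 | J4 12-13 | J2 13-14 | J1 14-15 | J3 15-16 | J4 16-17 | J2 17-18 | J1 18-19 | J3 19-20 | J4 20-21 | J2 21-22 | J1 22-23 | J3 23-24 | J4 24-25 | J2 25-26 | J1 26-27 | J3 27-28 | J4 28-29 | J2 29-30 | J1 30-31 | J3 31-32 | J4 32-33 | J2 33-34 | J1 34-35 | J3 35-36 | J4 36-37 | J2 37-38 | J1 38-39 | J3 39-40 | J4 40-41 | J2 41-42 | J3 42-43 | J4 43-44 | J2 44-45 | J3 45-46 | J4 46-47 | J2 47-48 | J3 48-49 | J4 49-50 | J2 50-51 | J3 51-52 | J4 52-53 | J2 53-54 | J3 54-55 | J2 55-56 | J3 56-57 | J2 57-58 | J3 58-60 |
Completion: J1=39  J2=58  J3=60  J4=53
Turnaround (C−A): J1=39  J2=55  J3=56  J4=43
Waiting(J3) = turnaround − burst = 56 − 18 = 38

38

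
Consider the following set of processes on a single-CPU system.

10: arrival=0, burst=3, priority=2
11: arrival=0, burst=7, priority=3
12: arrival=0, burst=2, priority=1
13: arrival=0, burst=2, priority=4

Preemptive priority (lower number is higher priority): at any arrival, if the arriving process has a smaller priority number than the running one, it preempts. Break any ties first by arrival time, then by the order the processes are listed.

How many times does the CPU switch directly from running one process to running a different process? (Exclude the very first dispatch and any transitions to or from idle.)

3

Schedule: | 12 0-2 | 10 2-5 | 11 5-12 | 13 12-14 |
Completion: 10=5  11=12  12=2  13=14
Turnaround (C−A): 10=5  11=12  12=2  13=14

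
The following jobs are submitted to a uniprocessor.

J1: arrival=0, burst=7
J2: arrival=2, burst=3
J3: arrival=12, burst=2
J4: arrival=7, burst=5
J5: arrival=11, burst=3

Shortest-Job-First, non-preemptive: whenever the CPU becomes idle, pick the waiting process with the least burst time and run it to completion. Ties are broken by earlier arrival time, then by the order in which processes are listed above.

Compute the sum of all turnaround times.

37

Schedule: | J1 0-7 | J2 7-10 | J4 10-15 | J3 15-17 | J5 17-20 |
Completion: J1=7  J2=10  J3=17  J4=15  J5=20
Turnaround (C−A): J1=7  J2=8  J3=5  J4=8  J5=9
Turnaround = completion − arrival: J1=7, J2=8, J3=5, J4=8, J5=9
Total turnaround = 7 + 8 + 5 + 8 + 9 = 37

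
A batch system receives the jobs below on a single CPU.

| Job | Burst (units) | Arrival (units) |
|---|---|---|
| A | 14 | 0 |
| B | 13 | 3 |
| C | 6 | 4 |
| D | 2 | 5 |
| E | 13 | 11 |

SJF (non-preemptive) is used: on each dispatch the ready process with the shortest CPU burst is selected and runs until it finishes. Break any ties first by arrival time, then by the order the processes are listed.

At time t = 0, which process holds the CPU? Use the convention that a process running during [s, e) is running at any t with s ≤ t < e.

Schedule: | A 0-14 | D 14-16 | C 16-22 | B 22-35 | E 35-48 |
Completion: A=14  B=35  C=22  D=16  E=48
Turnaround (C−A): A=14  B=32  C=18  D=11  E=37

A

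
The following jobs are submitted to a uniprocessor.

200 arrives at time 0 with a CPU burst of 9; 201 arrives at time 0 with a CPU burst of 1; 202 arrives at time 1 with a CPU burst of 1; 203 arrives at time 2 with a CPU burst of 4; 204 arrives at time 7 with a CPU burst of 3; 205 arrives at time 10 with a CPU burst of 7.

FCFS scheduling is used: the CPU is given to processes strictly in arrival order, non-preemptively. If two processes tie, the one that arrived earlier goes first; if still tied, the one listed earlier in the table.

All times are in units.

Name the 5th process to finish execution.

Gantt: | 200 0-9 | 201 9-10 | 202 10-11 | 203 11-15 | 204 15-18 | 205 18-25 |
Completion: 200=9  201=10  202=11  203=15  204=18  205=25
Turnaround (C−A): 200=9  201=10  202=10  203=13  204=11  205=15
Finish order: 200 → 201 → 202 → 203 → 204 → 205

204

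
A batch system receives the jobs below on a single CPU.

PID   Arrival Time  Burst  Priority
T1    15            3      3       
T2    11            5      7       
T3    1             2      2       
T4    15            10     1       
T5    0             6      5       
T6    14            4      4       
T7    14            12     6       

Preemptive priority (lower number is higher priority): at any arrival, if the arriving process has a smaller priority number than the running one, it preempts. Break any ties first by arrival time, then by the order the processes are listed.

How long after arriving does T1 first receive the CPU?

Timeline: | T5 0-1 | T3 1-3 | T5 3-8 | idle 8-11 | T2 11-14 | T6 14-15 | T4 15-25 | T1 25-28 | T6 28-31 | T7 31-43 | T2 43-45 |
Completion: T1=28  T2=45  T3=3  T4=25  T5=8  T6=31  T7=43
Response(T1) = first start − arrival = 25 − 15 = 10

10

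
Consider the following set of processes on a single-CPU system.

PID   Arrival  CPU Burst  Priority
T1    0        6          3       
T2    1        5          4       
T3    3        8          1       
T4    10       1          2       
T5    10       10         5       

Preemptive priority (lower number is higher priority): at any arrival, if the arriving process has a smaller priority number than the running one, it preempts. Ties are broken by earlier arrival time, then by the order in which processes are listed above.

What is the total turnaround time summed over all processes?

Gantt: | T1 0-3 | T3 3-11 | T4 11-12 | T1 12-15 | T2 15-20 | T5 20-30 |
Completion: T1=15  T2=20  T3=11  T4=12  T5=30
Turnaround = completion − arrival: T1=15, T2=19, T3=8, T4=2, T5=20
Total turnaround = 15 + 19 + 8 + 2 + 20 = 64

64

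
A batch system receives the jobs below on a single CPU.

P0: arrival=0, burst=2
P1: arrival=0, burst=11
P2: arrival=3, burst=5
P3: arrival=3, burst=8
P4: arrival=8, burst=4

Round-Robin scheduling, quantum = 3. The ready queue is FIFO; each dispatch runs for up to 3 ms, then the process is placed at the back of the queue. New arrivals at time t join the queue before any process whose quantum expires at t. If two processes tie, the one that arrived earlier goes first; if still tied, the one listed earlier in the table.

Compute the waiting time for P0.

Gantt: | P0 0-2 | P1 2-5 | P2 5-8 | P3 8-11 | P1 11-14 | P4 14-17 | P2 17-19 | P3 19-22 | P1 22-25 | P4 25-26 | P3 26-28 | P1 28-30 |
Completion: P0=2  P1=30  P2=19  P3=28  P4=26
Turnaround (C−A): P0=2  P1=30  P2=16  P3=25  P4=18
Waiting(P0) = turnaround − burst = 2 − 2 = 0

0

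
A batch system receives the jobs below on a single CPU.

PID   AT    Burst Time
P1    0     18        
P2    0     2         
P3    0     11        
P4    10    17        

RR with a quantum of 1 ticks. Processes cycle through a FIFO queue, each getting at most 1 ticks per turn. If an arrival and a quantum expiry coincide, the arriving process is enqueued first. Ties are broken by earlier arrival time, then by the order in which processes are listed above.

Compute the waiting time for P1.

Timeline: | P1 0-1 | P2 1-2 | P3 2-3 | P1 3-4 | P2 4-5 | P3 5-6 | P1 6-7 | P3 7-8 | P1 8-9 | P3 9-10 | P1 10-11 | P4 11-12 | P3 12-13 | P1 13-14 | P4 14-15 | P3 15-16 | P1 16-17 | P4 17-18 | P3 18-19 | P1 19-20 | P4 20-21 | P3 21-22 | P1 22-23 | P4 23-24 | P3 24-25 | P1 25-26 | P4 26-27 | P3 27-28 | P1 28-29 | P4 29-30 | P3 30-31 | P1 31-32 | P4 32-33 | P1 33-34 | P4 34-35 | P1 35-36 | P4 36-37 | P1 37-38 | P4 38-39 | P1 39-40 | P4 40-41 | P1 41-42 | P4 42-43 | P1 43-44 | P4 44-48 |
Completion: P1=44  P2=5  P3=31  P4=48
Turnaround (C−A): P1=44  P2=5  P3=31  P4=38
Waiting(P1) = turnaround − burst = 44 − 18 = 26

26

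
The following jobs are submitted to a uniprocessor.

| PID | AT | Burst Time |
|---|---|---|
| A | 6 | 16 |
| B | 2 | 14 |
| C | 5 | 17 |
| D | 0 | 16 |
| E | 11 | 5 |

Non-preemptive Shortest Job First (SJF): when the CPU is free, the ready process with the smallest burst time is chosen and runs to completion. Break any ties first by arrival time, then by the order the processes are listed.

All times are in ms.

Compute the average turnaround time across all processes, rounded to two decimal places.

Timeline: | D 0-16 | E 16-21 | B 21-35 | A 35-51 | C 51-68 |
Completion: A=51  B=35  C=68  D=16  E=21
Turnaround times: A=45, B=33, C=63, D=16, E=10
Average turnaround = (45+33+63+16+10) / 5 = 167/5 = 33.40

33.40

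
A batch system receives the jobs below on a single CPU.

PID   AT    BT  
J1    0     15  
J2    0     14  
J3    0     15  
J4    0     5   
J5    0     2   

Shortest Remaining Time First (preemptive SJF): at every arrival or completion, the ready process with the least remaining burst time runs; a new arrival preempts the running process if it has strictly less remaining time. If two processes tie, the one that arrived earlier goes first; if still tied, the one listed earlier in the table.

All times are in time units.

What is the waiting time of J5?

Schedule: | J5 0-2 | J4 2-7 | J2 7-21 | J1 21-36 | J3 36-51 |
Completion: J1=36  J2=21  J3=51  J4=7  J5=2
Turnaround (C−A): J1=36  J2=21  J3=51  J4=7  J5=2
Waiting(J5) = turnaround − burst = 2 − 2 = 0

0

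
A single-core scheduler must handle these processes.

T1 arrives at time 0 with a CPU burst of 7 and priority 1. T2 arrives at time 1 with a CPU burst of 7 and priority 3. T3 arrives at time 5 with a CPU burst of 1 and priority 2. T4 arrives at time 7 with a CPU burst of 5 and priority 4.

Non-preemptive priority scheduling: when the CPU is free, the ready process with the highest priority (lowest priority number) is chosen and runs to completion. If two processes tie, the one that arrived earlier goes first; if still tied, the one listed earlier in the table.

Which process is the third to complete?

T2

Schedule: | T1 0-7 | T3 7-8 | T2 8-15 | T4 15-20 |
Completion: T1=7  T2=15  T3=8  T4=20
Finish order: T1 → T3 → T2 → T4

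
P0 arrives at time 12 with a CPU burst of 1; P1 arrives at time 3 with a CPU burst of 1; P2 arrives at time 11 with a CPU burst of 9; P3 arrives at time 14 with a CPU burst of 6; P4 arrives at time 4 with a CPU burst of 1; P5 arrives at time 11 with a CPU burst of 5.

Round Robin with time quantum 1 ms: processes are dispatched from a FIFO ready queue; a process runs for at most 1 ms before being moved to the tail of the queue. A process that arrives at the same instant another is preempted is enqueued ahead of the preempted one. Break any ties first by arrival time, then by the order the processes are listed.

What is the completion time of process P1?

Timeline: | idle 0-3 | P1 3-4 | P4 4-5 | idle 5-11 | P2 11-12 | P5 12-13 | P0 13-14 | P2 14-15 | P5 15-16 | P3 16-17 | P2 17-18 | P5 18-19 | P3 19-20 | P2 20-21 | P5 21-22 | P3 22-23 | P2 23-24 | P5 24-25 | P3 25-26 | P2 26-27 | P3 27-28 | P2 28-29 | P3 29-30 | P2 30-32 |
Completion: P0=14  P1=4  P2=32  P3=30  P4=5  P5=25
Turnaround (C−A): P0=2  P1=1  P2=21  P3=16  P4=1  P5=14

4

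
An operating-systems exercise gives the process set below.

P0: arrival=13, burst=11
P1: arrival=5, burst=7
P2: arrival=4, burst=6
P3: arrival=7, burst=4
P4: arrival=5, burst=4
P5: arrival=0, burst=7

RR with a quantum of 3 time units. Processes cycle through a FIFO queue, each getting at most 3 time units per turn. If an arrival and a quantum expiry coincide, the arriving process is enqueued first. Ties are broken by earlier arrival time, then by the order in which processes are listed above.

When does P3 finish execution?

30

Schedule: | P5 0-6 | P2 6-9 | P1 9-12 | P4 12-15 | P5 15-16 | P3 16-19 | P2 19-22 | P1 22-25 | P0 25-28 | P4 28-29 | P3 29-30 | P1 30-31 | P0 31-39 |
Completion: P0=39  P1=31  P2=22  P3=30  P4=29  P5=16
Turnaround (C−A): P0=26  P1=26  P2=18  P3=23  P4=24  P5=16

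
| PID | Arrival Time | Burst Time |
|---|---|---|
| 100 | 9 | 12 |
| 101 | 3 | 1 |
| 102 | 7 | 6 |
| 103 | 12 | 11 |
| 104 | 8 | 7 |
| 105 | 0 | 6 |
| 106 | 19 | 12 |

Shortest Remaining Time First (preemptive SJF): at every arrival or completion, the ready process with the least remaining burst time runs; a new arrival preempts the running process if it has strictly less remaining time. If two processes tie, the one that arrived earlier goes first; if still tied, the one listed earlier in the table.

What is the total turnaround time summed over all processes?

115

Schedule: | 105 0-3 | 101 3-4 | 105 4-7 | 102 7-13 | 104 13-20 | 103 20-31 | 100 31-43 | 106 43-55 |
Completion: 100=43  101=4  102=13  103=31  104=20  105=7  106=55
Turnaround = completion − arrival: 100=34, 101=1, 102=6, 103=19, 104=12, 105=7, 106=36
Total turnaround = 34 + 1 + 6 + 19 + 12 + 7 + 36 = 115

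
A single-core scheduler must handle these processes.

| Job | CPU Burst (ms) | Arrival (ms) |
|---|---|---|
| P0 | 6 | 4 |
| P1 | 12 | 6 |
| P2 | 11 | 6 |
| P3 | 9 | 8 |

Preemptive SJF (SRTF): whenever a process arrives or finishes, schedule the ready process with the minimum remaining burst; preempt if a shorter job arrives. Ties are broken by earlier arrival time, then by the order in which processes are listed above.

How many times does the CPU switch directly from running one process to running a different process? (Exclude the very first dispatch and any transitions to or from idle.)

3

Gantt: | idle 0-4 | P0 4-10 | P3 10-19 | P2 19-30 | P1 30-42 |
Completion: P0=10  P1=42  P2=30  P3=19
Turnaround (C−A): P0=6  P1=36  P2=24  P3=11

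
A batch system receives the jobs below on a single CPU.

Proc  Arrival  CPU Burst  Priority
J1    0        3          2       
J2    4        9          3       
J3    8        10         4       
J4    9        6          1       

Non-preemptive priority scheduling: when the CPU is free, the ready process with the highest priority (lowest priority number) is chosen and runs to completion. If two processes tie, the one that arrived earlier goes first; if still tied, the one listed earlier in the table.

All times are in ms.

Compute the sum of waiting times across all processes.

15

Timeline: | J1 0-3 | idle 3-4 | J2 4-13 | J4 13-19 | J3 19-29 |
Completion: J1=3  J2=13  J3=29  J4=19
Turnaround (C−A): J1=3  J2=9  J3=21  J4=10
Waiting = turnaround − burst: J1=0, J2=0, J3=11, J4=4
Total waiting = 0 + 0 + 11 + 4 = 15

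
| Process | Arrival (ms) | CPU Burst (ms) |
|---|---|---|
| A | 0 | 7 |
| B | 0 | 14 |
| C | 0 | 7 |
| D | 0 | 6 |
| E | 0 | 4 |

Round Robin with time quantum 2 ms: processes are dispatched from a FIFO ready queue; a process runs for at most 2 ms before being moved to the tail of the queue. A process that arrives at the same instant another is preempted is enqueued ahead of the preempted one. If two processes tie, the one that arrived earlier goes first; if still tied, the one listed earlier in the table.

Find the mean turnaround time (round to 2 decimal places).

29.40

Timeline: | A 0-2 | B 2-4 | C 4-6 | D 6-8 | E 8-10 | A 10-12 | B 12-14 | C 14-16 | D 16-18 | E 18-20 | A 20-22 | B 22-24 | C 24-26 | D 26-28 | A 28-29 | B 29-31 | C 31-32 | B 32-38 |
Completion: A=29  B=38  C=32  D=28  E=20
Turnaround times: A=29, B=38, C=32, D=28, E=20
Average turnaround = (29+38+32+28+20) / 5 = 147/5 = 29.40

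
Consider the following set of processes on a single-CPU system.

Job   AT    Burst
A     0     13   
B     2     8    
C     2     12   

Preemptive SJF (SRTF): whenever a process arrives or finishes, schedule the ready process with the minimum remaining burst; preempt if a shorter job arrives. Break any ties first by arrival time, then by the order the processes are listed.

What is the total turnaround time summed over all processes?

Timeline: | A 0-2 | B 2-10 | A 10-21 | C 21-33 |
Completion: A=21  B=10  C=33
Turnaround = completion − arrival: A=21, B=8, C=31
Total turnaround = 21 + 8 + 31 = 60

60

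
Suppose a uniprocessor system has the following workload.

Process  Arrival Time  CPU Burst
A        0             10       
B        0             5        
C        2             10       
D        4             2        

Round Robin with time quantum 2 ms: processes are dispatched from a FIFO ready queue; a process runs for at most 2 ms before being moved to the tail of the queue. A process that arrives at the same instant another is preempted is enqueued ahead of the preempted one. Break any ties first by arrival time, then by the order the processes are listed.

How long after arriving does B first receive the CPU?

2

Gantt: | A 0-2 | B 2-4 | C 4-6 | A 6-8 | D 8-10 | B 10-12 | C 12-14 | A 14-16 | B 16-17 | C 17-19 | A 19-21 | C 21-23 | A 23-25 | C 25-27 |
Completion: A=25  B=17  C=27  D=10
Turnaround (C−A): A=25  B=17  C=25  D=6
Response(B) = first start − arrival = 2 − 0 = 2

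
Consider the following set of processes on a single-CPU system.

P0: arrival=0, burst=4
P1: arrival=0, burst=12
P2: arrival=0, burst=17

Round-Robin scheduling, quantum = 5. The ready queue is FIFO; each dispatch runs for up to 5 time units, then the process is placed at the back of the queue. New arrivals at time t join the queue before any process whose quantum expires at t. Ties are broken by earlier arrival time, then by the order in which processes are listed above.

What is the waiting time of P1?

Timeline: | P0 0-4 | P1 4-9 | P2 9-14 | P1 14-19 | P2 19-24 | P1 24-26 | P2 26-33 |
Completion: P0=4  P1=26  P2=33
Waiting(P1) = turnaround − burst = 26 − 12 = 14

14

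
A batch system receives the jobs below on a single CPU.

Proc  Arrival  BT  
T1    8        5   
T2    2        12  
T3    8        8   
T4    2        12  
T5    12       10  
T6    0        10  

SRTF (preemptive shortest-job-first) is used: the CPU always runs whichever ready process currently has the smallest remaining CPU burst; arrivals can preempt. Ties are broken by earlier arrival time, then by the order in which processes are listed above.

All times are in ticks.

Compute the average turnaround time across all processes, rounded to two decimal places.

Timeline: | T6 0-10 | T1 10-15 | T3 15-23 | T5 23-33 | T2 33-45 | T4 45-57 |
Completion: T1=15  T2=45  T3=23  T4=57  T5=33  T6=10
Turnaround times: T1=7, T2=43, T3=15, T4=55, T5=21, T6=10
Average turnaround = (7+43+15+55+21+10) / 6 = 151/6 = 25.17

25.17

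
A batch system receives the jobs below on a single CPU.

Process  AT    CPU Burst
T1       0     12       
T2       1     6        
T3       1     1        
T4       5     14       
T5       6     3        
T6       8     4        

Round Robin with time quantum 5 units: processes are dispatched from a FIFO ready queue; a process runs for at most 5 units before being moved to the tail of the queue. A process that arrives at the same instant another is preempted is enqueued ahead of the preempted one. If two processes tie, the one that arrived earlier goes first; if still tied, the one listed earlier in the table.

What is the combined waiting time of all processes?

107

Schedule: | T1 0-5 | T2 5-10 | T3 10-11 | T4 11-16 | T1 16-21 | T5 21-24 | T6 24-28 | T2 28-29 | T4 29-34 | T1 34-36 | T4 36-40 |
Completion: T1=36  T2=29  T3=11  T4=40  T5=24  T6=28
Turnaround (C−A): T1=36  T2=28  T3=10  T4=35  T5=18  T6=20
Waiting = turnaround − burst: T1=24, T2=22, T3=9, T4=21, T5=15, T6=16
Total waiting = 24 + 22 + 9 + 21 + 15 + 16 = 107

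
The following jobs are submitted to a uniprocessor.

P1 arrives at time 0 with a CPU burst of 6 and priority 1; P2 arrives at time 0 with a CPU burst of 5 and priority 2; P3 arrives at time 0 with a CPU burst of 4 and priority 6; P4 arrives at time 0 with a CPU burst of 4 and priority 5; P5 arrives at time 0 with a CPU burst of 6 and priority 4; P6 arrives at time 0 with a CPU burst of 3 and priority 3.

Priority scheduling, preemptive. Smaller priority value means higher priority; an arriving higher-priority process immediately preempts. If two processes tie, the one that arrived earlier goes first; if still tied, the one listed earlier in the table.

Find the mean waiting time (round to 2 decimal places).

12.50

Timeline: | P1 0-6 | P2 6-11 | P6 11-14 | P5 14-20 | P4 20-24 | P3 24-28 |
Completion: P1=6  P2=11  P3=28  P4=24  P5=20  P6=14
Turnaround (C−A): P1=6  P2=11  P3=28  P4=24  P5=20  P6=14
Waiting times: P1=0, P2=6, P3=24, P4=20, P5=14, P6=11
Average waiting = (0+6+24+20+14+11) / 6 = 75/6 = 12.50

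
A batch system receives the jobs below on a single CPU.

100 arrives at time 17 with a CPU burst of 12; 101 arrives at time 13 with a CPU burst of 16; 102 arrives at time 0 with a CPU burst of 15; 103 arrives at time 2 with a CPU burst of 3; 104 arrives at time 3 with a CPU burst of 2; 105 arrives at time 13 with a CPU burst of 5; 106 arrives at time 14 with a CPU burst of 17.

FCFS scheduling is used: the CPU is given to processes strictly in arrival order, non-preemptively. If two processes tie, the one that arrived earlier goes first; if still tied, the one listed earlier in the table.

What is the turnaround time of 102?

Schedule: | 102 0-15 | 103 15-18 | 104 18-20 | 101 20-36 | 105 36-41 | 106 41-58 | 100 58-70 |
Completion: 100=70  101=36  102=15  103=18  104=20  105=41  106=58
Turnaround(102) = completion − arrival = 15 − 0 = 15

15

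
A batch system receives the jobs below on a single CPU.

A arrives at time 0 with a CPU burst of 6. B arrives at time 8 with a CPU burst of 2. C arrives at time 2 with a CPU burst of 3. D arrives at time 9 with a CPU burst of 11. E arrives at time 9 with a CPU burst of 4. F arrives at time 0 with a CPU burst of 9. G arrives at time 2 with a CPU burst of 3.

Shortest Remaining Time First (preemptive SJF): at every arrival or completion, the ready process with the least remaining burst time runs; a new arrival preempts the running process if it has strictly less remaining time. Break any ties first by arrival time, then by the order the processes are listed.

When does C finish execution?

Schedule: | A 0-2 | C 2-5 | G 5-8 | B 8-10 | A 10-14 | E 14-18 | F 18-27 | D 27-38 |
Completion: A=14  B=10  C=5  D=38  E=18  F=27  G=8
Turnaround (C−A): A=14  B=2  C=3  D=29  E=9  F=27  G=6

5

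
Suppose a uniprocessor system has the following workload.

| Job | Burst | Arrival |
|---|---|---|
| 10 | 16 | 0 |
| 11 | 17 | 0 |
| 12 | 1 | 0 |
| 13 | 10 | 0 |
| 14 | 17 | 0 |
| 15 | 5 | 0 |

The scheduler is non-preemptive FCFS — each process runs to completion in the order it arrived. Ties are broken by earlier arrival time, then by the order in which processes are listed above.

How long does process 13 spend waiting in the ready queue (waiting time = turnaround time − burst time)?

Schedule: | 10 0-16 | 11 16-33 | 12 33-34 | 13 34-44 | 14 44-61 | 15 61-66 |
Completion: 10=16  11=33  12=34  13=44  14=61  15=66
Turnaround (C−A): 10=16  11=33  12=34  13=44  14=61  15=66
Waiting(13) = turnaround − burst = 44 − 10 = 34

34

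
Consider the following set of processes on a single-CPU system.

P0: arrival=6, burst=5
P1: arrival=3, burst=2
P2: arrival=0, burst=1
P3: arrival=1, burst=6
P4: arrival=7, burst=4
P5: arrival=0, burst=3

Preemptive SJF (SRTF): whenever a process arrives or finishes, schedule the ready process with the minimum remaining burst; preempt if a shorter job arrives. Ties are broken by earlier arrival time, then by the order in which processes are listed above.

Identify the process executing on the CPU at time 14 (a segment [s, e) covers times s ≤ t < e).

P4

Timeline: | P2 0-1 | P5 1-4 | P1 4-6 | P0 6-11 | P4 11-15 | P3 15-21 |
Completion: P0=11  P1=6  P2=1  P3=21  P4=15  P5=4
Turnaround (C−A): P0=5  P1=3  P2=1  P3=20  P4=8  P5=4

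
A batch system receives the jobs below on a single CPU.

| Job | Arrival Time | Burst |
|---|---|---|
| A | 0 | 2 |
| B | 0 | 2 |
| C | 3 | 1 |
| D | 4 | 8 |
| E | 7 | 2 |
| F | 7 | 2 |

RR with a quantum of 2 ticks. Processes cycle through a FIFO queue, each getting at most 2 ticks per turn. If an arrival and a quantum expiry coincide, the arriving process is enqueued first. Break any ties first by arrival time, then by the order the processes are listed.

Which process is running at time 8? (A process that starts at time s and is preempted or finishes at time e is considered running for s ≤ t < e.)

Gantt: | A 0-2 | B 2-4 | C 4-5 | D 5-7 | E 7-9 | F 9-11 | D 11-17 |
Completion: A=2  B=4  C=5  D=17  E=9  F=11
Turnaround (C−A): A=2  B=4  C=2  D=13  E=2  F=4

E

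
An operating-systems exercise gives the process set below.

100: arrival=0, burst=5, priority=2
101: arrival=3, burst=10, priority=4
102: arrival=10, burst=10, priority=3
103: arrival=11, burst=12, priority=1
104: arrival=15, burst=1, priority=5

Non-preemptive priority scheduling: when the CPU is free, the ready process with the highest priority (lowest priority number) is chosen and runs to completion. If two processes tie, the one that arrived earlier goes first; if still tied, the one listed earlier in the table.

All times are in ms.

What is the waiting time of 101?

2

Gantt: | 100 0-5 | 101 5-15 | 103 15-27 | 102 27-37 | 104 37-38 |
Completion: 100=5  101=15  102=37  103=27  104=38
Waiting(101) = turnaround − burst = 12 − 10 = 2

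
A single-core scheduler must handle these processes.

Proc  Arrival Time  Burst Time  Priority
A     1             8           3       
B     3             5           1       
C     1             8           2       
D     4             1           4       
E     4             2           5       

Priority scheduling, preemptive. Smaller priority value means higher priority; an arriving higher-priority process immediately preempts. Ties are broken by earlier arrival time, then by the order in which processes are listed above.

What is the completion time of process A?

Schedule: | idle 0-1 | C 1-3 | B 3-8 | C 8-14 | A 14-22 | D 22-23 | E 23-25 |
Completion: A=22  B=8  C=14  D=23  E=25
Turnaround (C−A): A=21  B=5  C=13  D=19  E=21

22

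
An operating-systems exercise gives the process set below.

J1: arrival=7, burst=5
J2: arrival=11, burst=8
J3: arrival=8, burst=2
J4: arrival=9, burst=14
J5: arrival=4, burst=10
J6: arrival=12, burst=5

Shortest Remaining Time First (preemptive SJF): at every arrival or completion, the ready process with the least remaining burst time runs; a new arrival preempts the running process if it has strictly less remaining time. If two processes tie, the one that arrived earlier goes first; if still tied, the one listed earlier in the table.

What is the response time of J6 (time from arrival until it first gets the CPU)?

2

Gantt: | idle 0-4 | J5 4-7 | J1 7-8 | J3 8-10 | J1 10-14 | J6 14-19 | J5 19-26 | J2 26-34 | J4 34-48 |
Completion: J1=14  J2=34  J3=10  J4=48  J5=26  J6=19
Turnaround (C−A): J1=7  J2=23  J3=2  J4=39  J5=22  J6=7
Response(J6) = first start − arrival = 14 − 12 = 2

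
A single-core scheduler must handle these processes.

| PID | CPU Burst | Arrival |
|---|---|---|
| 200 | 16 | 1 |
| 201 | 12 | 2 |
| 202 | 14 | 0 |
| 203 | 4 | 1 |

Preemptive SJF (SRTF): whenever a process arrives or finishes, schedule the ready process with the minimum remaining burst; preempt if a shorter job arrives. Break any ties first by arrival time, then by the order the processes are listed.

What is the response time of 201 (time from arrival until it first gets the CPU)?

3

Gantt: | 202 0-1 | 203 1-5 | 201 5-17 | 202 17-30 | 200 30-46 |
Completion: 200=46  201=17  202=30  203=5
Response(201) = first start − arrival = 5 − 2 = 3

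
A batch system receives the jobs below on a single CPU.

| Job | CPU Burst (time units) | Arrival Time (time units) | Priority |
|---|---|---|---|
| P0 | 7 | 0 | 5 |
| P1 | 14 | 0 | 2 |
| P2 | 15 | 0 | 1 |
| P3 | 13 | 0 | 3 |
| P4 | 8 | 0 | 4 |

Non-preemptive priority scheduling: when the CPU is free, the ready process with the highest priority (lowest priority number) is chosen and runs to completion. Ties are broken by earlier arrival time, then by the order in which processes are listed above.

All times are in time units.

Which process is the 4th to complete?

Schedule: | P2 0-15 | P1 15-29 | P3 29-42 | P4 42-50 | P0 50-57 |
Completion: P0=57  P1=29  P2=15  P3=42  P4=50
Turnaround (C−A): P0=57  P1=29  P2=15  P3=42  P4=50
Finish order: P2 → P1 → P3 → P4 → P0

P4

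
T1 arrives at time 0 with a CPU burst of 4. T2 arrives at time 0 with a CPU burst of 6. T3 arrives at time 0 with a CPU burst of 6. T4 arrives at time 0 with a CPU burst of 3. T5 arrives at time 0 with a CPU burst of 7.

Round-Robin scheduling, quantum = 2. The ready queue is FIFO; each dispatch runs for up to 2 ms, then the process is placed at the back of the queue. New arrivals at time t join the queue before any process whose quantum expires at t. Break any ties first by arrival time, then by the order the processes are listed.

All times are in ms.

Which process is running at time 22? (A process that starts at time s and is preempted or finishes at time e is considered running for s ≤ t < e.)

T3

Gantt: | T1 0-2 | T2 2-4 | T3 4-6 | T4 6-8 | T5 8-10 | T1 10-12 | T2 12-14 | T3 14-16 | T4 16-17 | T5 17-19 | T2 19-21 | T3 21-23 | T5 23-26 |
Completion: T1=12  T2=21  T3=23  T4=17  T5=26
Turnaround (C−A): T1=12  T2=21  T3=23  T4=17  T5=26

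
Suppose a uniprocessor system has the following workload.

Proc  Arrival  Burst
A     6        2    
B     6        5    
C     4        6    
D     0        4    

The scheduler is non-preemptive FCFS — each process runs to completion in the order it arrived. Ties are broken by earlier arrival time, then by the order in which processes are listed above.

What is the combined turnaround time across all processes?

Timeline: | D 0-4 | C 4-10 | A 10-12 | B 12-17 |
Completion: A=12  B=17  C=10  D=4
Turnaround = completion − arrival: A=6, B=11, C=6, D=4
Total turnaround = 6 + 11 + 6 + 4 = 27

27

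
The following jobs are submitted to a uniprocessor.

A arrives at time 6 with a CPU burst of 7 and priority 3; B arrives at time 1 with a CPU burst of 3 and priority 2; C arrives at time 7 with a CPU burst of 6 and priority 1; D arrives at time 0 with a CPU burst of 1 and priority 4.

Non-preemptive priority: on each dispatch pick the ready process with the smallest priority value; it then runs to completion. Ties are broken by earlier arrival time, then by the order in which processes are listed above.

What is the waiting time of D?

0

Gantt: | D 0-1 | B 1-4 | idle 4-6 | A 6-13 | C 13-19 |
Completion: A=13  B=4  C=19  D=1
Waiting(D) = turnaround − burst = 1 − 1 = 0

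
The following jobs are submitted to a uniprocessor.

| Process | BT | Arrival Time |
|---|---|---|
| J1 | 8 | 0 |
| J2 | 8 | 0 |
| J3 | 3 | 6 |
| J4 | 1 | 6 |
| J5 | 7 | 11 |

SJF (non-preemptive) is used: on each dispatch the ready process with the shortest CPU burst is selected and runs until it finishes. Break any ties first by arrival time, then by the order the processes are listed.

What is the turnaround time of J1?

Gantt: | J1 0-8 | J4 8-9 | J3 9-12 | J5 12-19 | J2 19-27 |
Completion: J1=8  J2=27  J3=12  J4=9  J5=19
Turnaround (C−A): J1=8  J2=27  J3=6  J4=3  J5=8
Turnaround(J1) = completion − arrival = 8 − 0 = 8

8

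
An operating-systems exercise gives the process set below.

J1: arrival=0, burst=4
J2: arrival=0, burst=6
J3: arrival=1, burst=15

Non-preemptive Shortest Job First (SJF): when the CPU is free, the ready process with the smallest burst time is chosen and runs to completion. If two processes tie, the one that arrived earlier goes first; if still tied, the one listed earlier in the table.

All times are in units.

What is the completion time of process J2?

10

Gantt: | J1 0-4 | J2 4-10 | J3 10-25 |
Completion: J1=4  J2=10  J3=25
Turnaround (C−A): J1=4  J2=10  J3=24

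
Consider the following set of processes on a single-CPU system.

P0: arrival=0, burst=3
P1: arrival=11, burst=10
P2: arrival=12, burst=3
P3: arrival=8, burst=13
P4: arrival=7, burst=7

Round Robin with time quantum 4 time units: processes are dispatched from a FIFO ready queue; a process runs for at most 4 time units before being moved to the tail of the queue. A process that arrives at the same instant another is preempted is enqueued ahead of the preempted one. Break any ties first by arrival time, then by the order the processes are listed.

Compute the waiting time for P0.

0

Timeline: | P0 0-3 | idle 3-7 | P4 7-11 | P3 11-15 | P1 15-19 | P4 19-22 | P2 22-25 | P3 25-29 | P1 29-33 | P3 33-37 | P1 37-39 | P3 39-40 |
Completion: P0=3  P1=39  P2=25  P3=40  P4=22
Turnaround (C−A): P0=3  P1=28  P2=13  P3=32  P4=15
Waiting(P0) = turnaround − burst = 3 − 3 = 0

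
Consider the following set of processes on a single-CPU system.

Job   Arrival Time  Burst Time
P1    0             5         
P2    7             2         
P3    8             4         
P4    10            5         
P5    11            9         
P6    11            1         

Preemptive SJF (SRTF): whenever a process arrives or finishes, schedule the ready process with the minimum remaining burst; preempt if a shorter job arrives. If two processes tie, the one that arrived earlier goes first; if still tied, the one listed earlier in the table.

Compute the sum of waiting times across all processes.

14

Schedule: | P1 0-5 | idle 5-7 | P2 7-9 | P3 9-11 | P6 11-12 | P3 12-14 | P4 14-19 | P5 19-28 |
Completion: P1=5  P2=9  P3=14  P4=19  P5=28  P6=12
Waiting = turnaround − burst: P1=0, P2=0, P3=2, P4=4, P5=8, P6=0
Total waiting = 0 + 0 + 2 + 4 + 8 + 0 = 14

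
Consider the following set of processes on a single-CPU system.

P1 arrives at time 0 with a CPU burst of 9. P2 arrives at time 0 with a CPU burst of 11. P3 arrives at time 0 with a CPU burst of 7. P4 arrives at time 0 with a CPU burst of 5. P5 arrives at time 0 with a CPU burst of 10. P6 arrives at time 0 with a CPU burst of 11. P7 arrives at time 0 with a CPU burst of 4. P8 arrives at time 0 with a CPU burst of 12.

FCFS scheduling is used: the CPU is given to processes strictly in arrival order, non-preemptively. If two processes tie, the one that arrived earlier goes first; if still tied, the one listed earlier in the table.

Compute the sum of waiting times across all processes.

240

Timeline: | P1 0-9 | P2 9-20 | P3 20-27 | P4 27-32 | P5 32-42 | P6 42-53 | P7 53-57 | P8 57-69 |
Completion: P1=9  P2=20  P3=27  P4=32  P5=42  P6=53  P7=57  P8=69
Turnaround (C−A): P1=9  P2=20  P3=27  P4=32  P5=42  P6=53  P7=57  P8=69
Waiting = turnaround − burst: P1=0, P2=9, P3=20, P4=27, P5=32, P6=42, P7=53, P8=57
Total waiting = 0 + 9 + 20 + 27 + 32 + 42 + 53 + 57 = 240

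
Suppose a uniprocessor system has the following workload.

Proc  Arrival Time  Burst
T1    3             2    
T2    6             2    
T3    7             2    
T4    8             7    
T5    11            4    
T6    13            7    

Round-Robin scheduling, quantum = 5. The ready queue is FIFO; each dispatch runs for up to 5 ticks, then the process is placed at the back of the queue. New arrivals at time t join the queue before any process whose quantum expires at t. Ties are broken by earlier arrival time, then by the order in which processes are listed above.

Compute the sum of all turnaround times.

Timeline: | idle 0-3 | T1 3-5 | idle 5-6 | T2 6-8 | T3 8-10 | T4 10-15 | T5 15-19 | T6 19-24 | T4 24-26 | T6 26-28 |
Completion: T1=5  T2=8  T3=10  T4=26  T5=19  T6=28
Turnaround (C−A): T1=2  T2=2  T3=3  T4=18  T5=8  T6=15
Turnaround = completion − arrival: T1=2, T2=2, T3=3, T4=18, T5=8, T6=15
Total turnaround = 2 + 2 + 3 + 18 + 8 + 15 = 48

48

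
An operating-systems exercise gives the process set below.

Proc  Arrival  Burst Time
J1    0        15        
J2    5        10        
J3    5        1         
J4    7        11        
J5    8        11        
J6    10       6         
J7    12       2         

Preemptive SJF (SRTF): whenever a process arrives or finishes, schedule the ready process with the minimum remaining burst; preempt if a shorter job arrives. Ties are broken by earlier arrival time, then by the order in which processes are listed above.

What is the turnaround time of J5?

48

Timeline: | J1 0-5 | J3 5-6 | J1 6-12 | J7 12-14 | J1 14-18 | J6 18-24 | J2 24-34 | J4 34-45 | J5 45-56 |
Completion: J1=18  J2=34  J3=6  J4=45  J5=56  J6=24  J7=14
Turnaround (C−A): J1=18  J2=29  J3=1  J4=38  J5=48  J6=14  J7=2
Turnaround(J5) = completion − arrival = 56 − 8 = 48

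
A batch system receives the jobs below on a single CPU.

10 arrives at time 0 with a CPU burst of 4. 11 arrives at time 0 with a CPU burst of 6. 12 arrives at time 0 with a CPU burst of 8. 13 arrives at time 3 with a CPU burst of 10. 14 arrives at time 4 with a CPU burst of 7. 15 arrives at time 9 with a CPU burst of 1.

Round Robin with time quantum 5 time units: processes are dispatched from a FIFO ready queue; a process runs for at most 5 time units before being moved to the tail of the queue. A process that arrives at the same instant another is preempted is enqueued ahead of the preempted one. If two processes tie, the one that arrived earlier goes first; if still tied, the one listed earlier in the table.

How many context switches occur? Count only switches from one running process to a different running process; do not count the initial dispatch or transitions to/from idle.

Gantt: | 10 0-4 | 11 4-9 | 12 9-14 | 13 14-19 | 14 19-24 | 15 24-25 | 11 25-26 | 12 26-29 | 13 29-34 | 14 34-36 |
Completion: 10=4  11=26  12=29  13=34  14=36  15=25

9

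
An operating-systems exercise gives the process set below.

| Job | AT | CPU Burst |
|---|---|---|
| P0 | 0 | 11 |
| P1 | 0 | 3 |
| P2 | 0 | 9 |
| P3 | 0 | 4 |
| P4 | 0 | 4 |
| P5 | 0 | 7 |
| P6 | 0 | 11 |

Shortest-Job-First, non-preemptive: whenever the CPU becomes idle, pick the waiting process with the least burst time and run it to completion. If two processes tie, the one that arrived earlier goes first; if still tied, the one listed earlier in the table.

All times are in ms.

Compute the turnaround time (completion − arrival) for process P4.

Gantt: | P1 0-3 | P3 3-7 | P4 7-11 | P5 11-18 | P2 18-27 | P0 27-38 | P6 38-49 |
Completion: P0=38  P1=3  P2=27  P3=7  P4=11  P5=18  P6=49
Turnaround(P4) = completion − arrival = 11 − 0 = 11

11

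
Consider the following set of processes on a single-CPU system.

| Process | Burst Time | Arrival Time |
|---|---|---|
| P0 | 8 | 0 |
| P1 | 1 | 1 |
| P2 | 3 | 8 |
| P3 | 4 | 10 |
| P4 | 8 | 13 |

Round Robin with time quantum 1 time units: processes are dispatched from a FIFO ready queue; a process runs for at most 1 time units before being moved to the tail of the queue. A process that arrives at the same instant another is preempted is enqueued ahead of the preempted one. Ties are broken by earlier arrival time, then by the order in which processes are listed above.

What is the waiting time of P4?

Timeline: | P0 0-1 | P1 1-2 | P0 2-8 | P2 8-9 | P0 9-10 | P2 10-11 | P3 11-12 | P2 12-13 | P3 13-14 | P4 14-15 | P3 15-16 | P4 16-17 | P3 17-18 | P4 18-24 |
Completion: P0=10  P1=2  P2=13  P3=18  P4=24
Waiting(P4) = turnaround − burst = 11 − 8 = 3

3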